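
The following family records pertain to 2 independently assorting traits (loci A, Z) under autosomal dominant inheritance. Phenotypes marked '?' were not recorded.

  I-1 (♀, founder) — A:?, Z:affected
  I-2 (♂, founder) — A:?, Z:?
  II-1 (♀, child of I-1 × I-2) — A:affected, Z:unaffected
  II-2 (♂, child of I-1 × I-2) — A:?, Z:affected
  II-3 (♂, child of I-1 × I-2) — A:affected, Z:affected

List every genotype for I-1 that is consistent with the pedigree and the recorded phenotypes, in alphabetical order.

I-1 ∈ {AA Zz, Aa Zz, aa Zz}

A/I-1 ? ·: aa|Aa|AA
A/I-2 ? ·: aa|Aa|AA
A/II-1 aff I-1×I-2: Aa|AA
A/II-2 ? I-1×I-2: aa|Aa|AA
A/II-3 aff I-1×I-2: Aa|AA
⇒ A over [I-1,I-2,II-1,II-2,II-3]: 35 consistent
Z/I-1 aff ·: Zz
Z/I-2 ? ·: zz|Zz
Z/II-1 un I-1×I-2: zz
Z/II-2 aff I-1×I-2: Zz|ZZ
Z/II-3 aff I-1×I-2: Zz|ZZ
⇒ Z over [I-1,I-2,II-1,II-2,II-3]: 5 consistent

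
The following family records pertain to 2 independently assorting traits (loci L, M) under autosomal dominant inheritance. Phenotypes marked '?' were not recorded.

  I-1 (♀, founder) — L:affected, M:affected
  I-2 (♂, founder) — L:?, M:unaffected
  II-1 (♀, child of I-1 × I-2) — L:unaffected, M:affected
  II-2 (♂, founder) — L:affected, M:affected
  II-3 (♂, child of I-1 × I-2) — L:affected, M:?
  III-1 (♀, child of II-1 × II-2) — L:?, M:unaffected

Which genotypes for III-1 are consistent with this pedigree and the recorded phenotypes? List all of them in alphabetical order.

III-1 ∈ {Ll mm, ll mm}

L/I-1 aff ·: Ll
L/I-2 ? ·: ll|Ll
L/II-1 un I-1×I-2: ll
L/II-2 aff ·: Ll|LL
L/II-3 aff I-1×I-2: Ll|LL
L/III-1 ? II-1×II-2: ll|Ll
⇒ L over [I-1,I-2,II-1,II-2,II-3,III-1]: 9 consistent
M/I-1 aff ·: Mm|MM
M/I-2 un ·: mm
M/II-1 aff I-1×I-2: Mm
M/II-2 aff ·: Mm
M/II-3 ? I-1×I-2: mm|Mm
M/III-1 un II-1×II-2: mm
⇒ M over [I-1,I-2,II-1,II-2,II-3,III-1]: 3 consistent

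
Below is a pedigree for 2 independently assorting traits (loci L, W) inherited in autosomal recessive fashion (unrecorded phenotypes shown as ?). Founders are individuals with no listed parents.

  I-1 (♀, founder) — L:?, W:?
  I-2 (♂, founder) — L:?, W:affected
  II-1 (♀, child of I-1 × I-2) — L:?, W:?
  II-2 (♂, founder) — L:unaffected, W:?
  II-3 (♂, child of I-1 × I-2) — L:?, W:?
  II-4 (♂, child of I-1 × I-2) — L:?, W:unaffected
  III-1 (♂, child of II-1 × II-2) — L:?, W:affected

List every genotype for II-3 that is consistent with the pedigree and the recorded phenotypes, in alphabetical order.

II-3 ∈ {LL Ww, LL ww, Ll Ww, Ll ww, ll Ww, ll ww}

L/I-1 ? ·: LL|Ll|ll
L/I-2 ? ·: LL|Ll|ll
L/II-1 ? I-1×I-2: LL|Ll|ll
L/II-2 un ·: LL|Ll
L/II-3 ? I-1×I-2: LL|Ll|ll
L/II-4 ? I-1×I-2: LL|Ll|ll
L/III-1 ? II-1×II-2: LL|Ll|ll
⇒ L over [I-1,I-2,II-1,II-2,II-3,II-4,III-1]: 243 consistent
W/I-1 ? ·: WW|Ww
W/I-2 aff ·: ww
W/II-1 ? I-1×I-2: Ww|ww
W/II-2 ? ·: Ww|ww
W/II-3 ? I-1×I-2: Ww|ww
W/II-4 un I-1×I-2: Ww
W/III-1 aff II-1×II-2: ww
⇒ W over [I-1,I-2,II-1,II-2,II-3,II-4,III-1]: 10 consistent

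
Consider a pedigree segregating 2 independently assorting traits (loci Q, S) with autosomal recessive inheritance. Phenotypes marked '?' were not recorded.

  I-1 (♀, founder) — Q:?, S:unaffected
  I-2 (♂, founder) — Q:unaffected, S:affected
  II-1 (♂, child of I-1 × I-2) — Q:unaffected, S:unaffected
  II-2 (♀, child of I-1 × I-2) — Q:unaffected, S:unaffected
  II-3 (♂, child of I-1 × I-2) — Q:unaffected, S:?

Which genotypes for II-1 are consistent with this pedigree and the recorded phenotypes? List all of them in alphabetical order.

Q/I-1 ? ·: QQ|Qq|qq
Q/I-2 un ·: QQ|Qq
Q/II-1 un I-1×I-2: QQ|Qq
Q/II-2 un I-1×I-2: QQ|Qq
Q/II-3 un I-1×I-2: QQ|Qq
⇒ Q over [I-1,I-2,II-1,II-2,II-3]: 27 consistent
S/I-1 un ·: SS|Ss
S/I-2 aff ·: ss
S/II-1 un I-1×I-2: Ss
S/II-2 un I-1×I-2: Ss
S/II-3 ? I-1×I-2: Ss|ss
⇒ S over [I-1,I-2,II-1,II-2,II-3]: 3 consistent

II-1 ∈ {QQ Ss, Qq Ss}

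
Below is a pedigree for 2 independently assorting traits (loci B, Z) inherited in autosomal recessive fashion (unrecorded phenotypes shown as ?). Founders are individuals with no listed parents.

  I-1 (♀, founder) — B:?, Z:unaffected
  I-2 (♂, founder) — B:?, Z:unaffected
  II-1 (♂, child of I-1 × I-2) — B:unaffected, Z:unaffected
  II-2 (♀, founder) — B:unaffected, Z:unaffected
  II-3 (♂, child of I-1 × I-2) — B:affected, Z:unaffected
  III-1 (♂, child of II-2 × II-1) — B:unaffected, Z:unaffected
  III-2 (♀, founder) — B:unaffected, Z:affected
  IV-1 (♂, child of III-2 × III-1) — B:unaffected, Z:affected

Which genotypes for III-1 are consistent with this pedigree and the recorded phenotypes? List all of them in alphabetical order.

B/I-1 ? ·: Bb|bb
B/I-2 ? ·: Bb|bb
B/II-1 un I-1×I-2: BB|Bb
B/II-2 un ·: BB|Bb
B/II-3 aff I-1×I-2: bb
B/III-1 un II-2×II-1: BB|Bb
B/III-2 un ·: BB|Bb
B/IV-1 un III-2×III-1: BB|Bb
⇒ B over [I-1,I-2,II-1,II-2,II-3,III-1,III-2,IV-1]: 52 consistent
Z/I-1 un ·: ZZ|Zz
Z/I-2 un ·: ZZ|Zz
Z/II-1 un I-1×I-2: ZZ|Zz
Z/II-2 un ·: ZZ|Zz
Z/II-3 un I-1×I-2: ZZ|Zz
Z/III-1 un II-2×II-1: Zz
Z/III-2 aff ·: zz
Z/IV-1 aff III-2×III-1: zz
⇒ Z over [I-1,I-2,II-1,II-2,II-3,III-1,III-2,IV-1]: 19 consistent

III-1 ∈ {BB Zz, Bb Zz}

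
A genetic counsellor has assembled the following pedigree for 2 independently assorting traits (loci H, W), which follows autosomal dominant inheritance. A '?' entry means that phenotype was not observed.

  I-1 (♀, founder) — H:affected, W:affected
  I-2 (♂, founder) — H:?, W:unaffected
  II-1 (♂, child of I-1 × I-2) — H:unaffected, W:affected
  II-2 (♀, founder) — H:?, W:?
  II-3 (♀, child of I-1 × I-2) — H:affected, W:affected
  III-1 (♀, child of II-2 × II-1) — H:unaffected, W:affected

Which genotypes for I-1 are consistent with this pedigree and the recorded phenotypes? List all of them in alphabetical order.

I-1 ∈ {Hh WW, Hh Ww}

H/I-1 aff ·: Hh
H/I-2 ? ·: hh|Hh
H/II-1 un I-1×I-2: hh
H/II-2 ? ·: hh|Hh
H/II-3 aff I-1×I-2: Hh|HH
H/III-1 un II-2×II-1: hh
⇒ H over [I-1,I-2,II-1,II-2,II-3,III-1]: 6 consistent
W/I-1 aff ·: Ww|WW
W/I-2 un ·: ww
W/II-1 aff I-1×I-2: Ww
W/II-2 ? ·: ww|Ww|WW
W/II-3 aff I-1×I-2: Ww
W/III-1 aff II-2×II-1: Ww|WW
⇒ W over [I-1,I-2,II-1,II-2,II-3,III-1]: 10 consistent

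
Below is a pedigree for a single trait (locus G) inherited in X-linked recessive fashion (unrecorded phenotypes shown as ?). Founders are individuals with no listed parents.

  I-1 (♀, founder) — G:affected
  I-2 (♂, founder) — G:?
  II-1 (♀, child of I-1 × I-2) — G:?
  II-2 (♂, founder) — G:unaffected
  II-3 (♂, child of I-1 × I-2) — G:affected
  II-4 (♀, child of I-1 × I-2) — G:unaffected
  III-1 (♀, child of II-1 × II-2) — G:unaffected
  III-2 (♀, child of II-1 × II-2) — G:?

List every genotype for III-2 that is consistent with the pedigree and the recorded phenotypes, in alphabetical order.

G/I-1 aff ·: X^gX^g
G/I-2 ? ·: X^GY
G/II-1 ? I-1×I-2: X^GX^g
G/II-2 un ·: X^GY
G/II-3 aff I-1×I-2: X^gY
G/II-4 un I-1×I-2: X^GX^g
G/III-1 un II-1×II-2: X^GX^G|X^GX^g
G/III-2 ? II-1×II-2: X^GX^G|X^GX^g
⇒ G over [I-1,I-2,II-1,II-2,II-3,II-4,III-1,III-2]: 4 consistent

III-2 ∈ {X^GX^G, X^GX^g}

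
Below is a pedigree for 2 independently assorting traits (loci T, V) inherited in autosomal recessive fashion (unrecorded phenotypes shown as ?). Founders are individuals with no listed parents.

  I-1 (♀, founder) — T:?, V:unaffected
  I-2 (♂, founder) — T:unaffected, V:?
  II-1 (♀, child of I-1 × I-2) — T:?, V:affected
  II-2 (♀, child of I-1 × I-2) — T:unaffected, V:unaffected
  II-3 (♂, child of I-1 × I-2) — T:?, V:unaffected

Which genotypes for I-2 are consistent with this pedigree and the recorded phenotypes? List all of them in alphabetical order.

T/I-1 ? ·: TT|Tt|tt
T/I-2 un ·: TT|Tt
T/II-1 ? I-1×I-2: TT|Tt|tt
T/II-2 un I-1×I-2: TT|Tt
T/II-3 ? I-1×I-2: TT|Tt|tt
⇒ T over [I-1,I-2,II-1,II-2,II-3]: 40 consistent
V/I-1 un ·: Vv
V/I-2 ? ·: Vv|vv
V/II-1 aff I-1×I-2: vv
V/II-2 un I-1×I-2: VV|Vv
V/II-3 un I-1×I-2: VV|Vv
⇒ V over [I-1,I-2,II-1,II-2,II-3]: 5 consistent

I-2 ∈ {TT Vv, TT vv, Tt Vv, Tt vv}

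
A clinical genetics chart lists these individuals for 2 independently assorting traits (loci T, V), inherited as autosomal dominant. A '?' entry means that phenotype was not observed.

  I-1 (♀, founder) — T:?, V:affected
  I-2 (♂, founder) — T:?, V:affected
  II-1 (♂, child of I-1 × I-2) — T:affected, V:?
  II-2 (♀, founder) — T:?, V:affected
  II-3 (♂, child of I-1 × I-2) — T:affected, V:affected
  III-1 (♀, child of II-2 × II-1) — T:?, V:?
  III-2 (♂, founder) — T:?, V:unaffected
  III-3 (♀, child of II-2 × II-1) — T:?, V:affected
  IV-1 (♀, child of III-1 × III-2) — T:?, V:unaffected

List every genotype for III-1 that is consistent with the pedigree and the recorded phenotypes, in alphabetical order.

III-1 ∈ {TT Vv, TT vv, Tt Vv, Tt vv, tt Vv, tt vv}

T/I-1 ? ·: tt|Tt|TT
T/I-2 ? ·: tt|Tt|TT
T/II-1 aff I-1×I-2: Tt|TT
T/II-2 ? ·: tt|Tt|TT
T/II-3 aff I-1×I-2: Tt|TT
T/III-1 ? II-2×II-1: tt|Tt|TT
T/III-2 ? ·: tt|Tt|TT
T/III-3 ? II-2×II-1: tt|Tt|TT
T/IV-1 ? III-1×III-2: tt|Tt|TT
⇒ T over [I-1,I-2,II-1,II-2,II-3,III-1,III-2,III-3,IV-1]: 1121 consistent
V/I-1 aff ·: Vv|VV
V/I-2 aff ·: Vv|VV
V/II-1 ? I-1×I-2: vv|Vv|VV
V/II-2 aff ·: Vv|VV
V/II-3 aff I-1×I-2: Vv|VV
V/III-1 ? II-2×II-1: vv|Vv
V/III-2 un ·: vv
V/III-3 aff II-2×II-1: Vv|VV
V/IV-1 un III-1×III-2: vv
⇒ V over [I-1,I-2,II-1,II-2,II-3,III-1,III-2,III-3,IV-1]: 56 consistent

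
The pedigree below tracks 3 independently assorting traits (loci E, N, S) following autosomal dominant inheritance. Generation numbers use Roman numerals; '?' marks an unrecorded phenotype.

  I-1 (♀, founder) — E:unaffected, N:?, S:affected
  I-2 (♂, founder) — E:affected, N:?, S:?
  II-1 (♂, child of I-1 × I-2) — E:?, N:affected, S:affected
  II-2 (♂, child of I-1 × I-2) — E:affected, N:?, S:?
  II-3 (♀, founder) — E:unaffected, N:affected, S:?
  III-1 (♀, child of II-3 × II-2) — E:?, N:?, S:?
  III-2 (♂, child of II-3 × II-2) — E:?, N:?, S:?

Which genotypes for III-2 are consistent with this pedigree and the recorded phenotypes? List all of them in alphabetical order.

E/I-1 un ·: ee
E/I-2 aff ·: Ee|EE
E/II-1 ? I-1×I-2: ee|Ee
E/II-2 aff I-1×I-2: Ee
E/II-3 un ·: ee
E/III-1 ? II-3×II-2: ee|Ee
E/III-2 ? II-3×II-2: ee|Ee
⇒ E over [I-1,I-2,II-1,II-2,II-3,III-1,III-2]: 12 consistent
N/I-1 ? ·: nn|Nn|NN
N/I-2 ? ·: nn|Nn|NN
N/II-1 aff I-1×I-2: Nn|NN
N/II-2 ? I-1×I-2: nn|Nn|NN
N/II-3 aff ·: Nn|NN
N/III-1 ? II-3×II-2: nn|Nn|NN
N/III-2 ? II-3×II-2: nn|Nn|NN
⇒ N over [I-1,I-2,II-1,II-2,II-3,III-1,III-2]: 185 consistent
S/I-1 aff ·: Ss|SS
S/I-2 ? ·: ss|Ss|SS
S/II-1 aff I-1×I-2: Ss|SS
S/II-2 ? I-1×I-2: ss|Ss|SS
S/II-3 ? ·: ss|Ss|SS
S/III-1 ? II-3×II-2: ss|Ss|SS
S/III-2 ? II-3×II-2: ss|Ss|SS
⇒ S over [I-1,I-2,II-1,II-2,II-3,III-1,III-2]: 196 consistent

III-2 ∈ {Ee NN SS, Ee NN Ss, Ee NN ss, Ee Nn SS, Ee Nn Ss, Ee Nn ss, Ee nn SS, Ee nn Ss, Ee nn ss, ee NN SS, ee NN Ss, ee NN ss, ee Nn SS, ee Nn Ss, ee Nn ss, ee nn SS, ee nn Ss, ee nn ss}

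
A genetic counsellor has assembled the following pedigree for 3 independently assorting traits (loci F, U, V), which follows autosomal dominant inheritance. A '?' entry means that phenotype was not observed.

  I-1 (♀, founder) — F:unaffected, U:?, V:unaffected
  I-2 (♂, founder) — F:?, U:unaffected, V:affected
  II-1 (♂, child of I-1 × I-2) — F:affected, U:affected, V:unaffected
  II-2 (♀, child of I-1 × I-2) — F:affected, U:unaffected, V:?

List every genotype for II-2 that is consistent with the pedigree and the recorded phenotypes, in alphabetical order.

F/I-1 un ·: ff
F/I-2 ? ·: Ff|FF
F/II-1 aff I-1×I-2: Ff
F/II-2 aff I-1×I-2: Ff
⇒ F over [I-1,I-2,II-1,II-2]: 2 consistent
U/I-1 ? ·: Uu
U/I-2 un ·: uu
U/II-1 aff I-1×I-2: Uu
U/II-2 un I-1×I-2: uu
⇒ U over [I-1,I-2,II-1,II-2]: 1 consistent
V/I-1 un ·: vv
V/I-2 aff ·: Vv
V/II-1 un I-1×I-2: vv
V/II-2 ? I-1×I-2: vv|Vv
⇒ V over [I-1,I-2,II-1,II-2]: 2 consistent

II-2 ∈ {Ff uu Vv, Ff uu vv}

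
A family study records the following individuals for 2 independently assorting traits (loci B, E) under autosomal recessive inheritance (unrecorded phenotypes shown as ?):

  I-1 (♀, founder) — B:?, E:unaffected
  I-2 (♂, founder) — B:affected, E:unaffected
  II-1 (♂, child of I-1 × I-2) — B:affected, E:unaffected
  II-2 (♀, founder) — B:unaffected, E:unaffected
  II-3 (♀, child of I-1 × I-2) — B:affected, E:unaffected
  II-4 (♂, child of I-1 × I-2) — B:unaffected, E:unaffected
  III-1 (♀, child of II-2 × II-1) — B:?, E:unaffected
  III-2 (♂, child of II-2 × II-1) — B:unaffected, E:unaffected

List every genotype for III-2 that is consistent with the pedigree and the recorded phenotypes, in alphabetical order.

B/I-1 ? ·: Bb
B/I-2 aff ·: bb
B/II-1 aff I-1×I-2: bb
B/II-2 un ·: BB|Bb
B/II-3 aff I-1×I-2: bb
B/II-4 un I-1×I-2: Bb
B/III-1 ? II-2×II-1: Bb|bb
B/III-2 un II-2×II-1: Bb
⇒ B over [I-1,I-2,II-1,II-2,II-3,II-4,III-1,III-2]: 3 consistent
E/I-1 un ·: EE|Ee
E/I-2 un ·: EE|Ee
E/II-1 un I-1×I-2: EE|Ee
E/II-2 un ·: EE|Ee
E/II-3 un I-1×I-2: EE|Ee
E/II-4 un I-1×I-2: EE|Ee
E/III-1 un II-2×II-1: EE|Ee
E/III-2 un II-2×II-1: EE|Ee
⇒ E over [I-1,I-2,II-1,II-2,II-3,II-4,III-1,III-2]: 161 consistent

III-2 ∈ {Bb EE, Bb Ee}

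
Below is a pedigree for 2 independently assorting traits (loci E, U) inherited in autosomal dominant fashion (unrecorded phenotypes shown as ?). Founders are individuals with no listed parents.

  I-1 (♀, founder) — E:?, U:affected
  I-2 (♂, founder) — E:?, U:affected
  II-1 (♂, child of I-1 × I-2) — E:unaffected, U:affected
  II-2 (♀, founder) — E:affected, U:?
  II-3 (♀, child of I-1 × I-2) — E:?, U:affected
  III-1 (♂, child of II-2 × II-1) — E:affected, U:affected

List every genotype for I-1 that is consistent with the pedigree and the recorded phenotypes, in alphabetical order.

I-1 ∈ {Ee UU, Ee Uu, ee UU, ee Uu}

E/I-1 ? ·: ee|Ee
E/I-2 ? ·: ee|Ee
E/II-1 un I-1×I-2: ee
E/II-2 aff ·: Ee|EE
E/II-3 ? I-1×I-2: ee|Ee|EE
E/III-1 aff II-2×II-1: Ee
⇒ E over [I-1,I-2,II-1,II-2,II-3,III-1]: 16 consistent
U/I-1 aff ·: Uu|UU
U/I-2 aff ·: Uu|UU
U/II-1 aff I-1×I-2: Uu|UU
U/II-2 ? ·: uu|Uu|UU
U/II-3 aff I-1×I-2: Uu|UU
U/III-1 aff II-2×II-1: Uu|UU
⇒ U over [I-1,I-2,II-1,II-2,II-3,III-1]: 58 consistent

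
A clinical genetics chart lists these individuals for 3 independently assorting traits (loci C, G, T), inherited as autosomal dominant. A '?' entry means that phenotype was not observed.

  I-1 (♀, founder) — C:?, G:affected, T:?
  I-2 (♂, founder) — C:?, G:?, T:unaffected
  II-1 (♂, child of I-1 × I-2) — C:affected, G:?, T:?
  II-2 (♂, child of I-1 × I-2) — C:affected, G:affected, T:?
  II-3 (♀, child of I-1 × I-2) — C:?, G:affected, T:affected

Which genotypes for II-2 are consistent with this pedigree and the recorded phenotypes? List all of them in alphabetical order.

C/I-1 ? ·: cc|Cc|CC
C/I-2 ? ·: cc|Cc|CC
C/II-1 aff I-1×I-2: Cc|CC
C/II-2 aff I-1×I-2: Cc|CC
C/II-3 ? I-1×I-2: cc|Cc|CC
⇒ C over [I-1,I-2,II-1,II-2,II-3]: 35 consistent
G/I-1 aff ·: Gg|GG
G/I-2 ? ·: gg|Gg|GG
G/II-1 ? I-1×I-2: gg|Gg|GG
G/II-2 aff I-1×I-2: Gg|GG
G/II-3 aff I-1×I-2: Gg|GG
⇒ G over [I-1,I-2,II-1,II-2,II-3]: 32 consistent
T/I-1 ? ·: Tt|TT
T/I-2 un ·: tt
T/II-1 ? I-1×I-2: tt|Tt
T/II-2 ? I-1×I-2: tt|Tt
T/II-3 aff I-1×I-2: Tt
⇒ T over [I-1,I-2,II-1,II-2,II-3]: 5 consistent

II-2 ∈ {CC GG Tt, CC GG tt, CC Gg Tt, CC Gg tt, Cc GG Tt, Cc GG tt, Cc Gg Tt, Cc Gg tt}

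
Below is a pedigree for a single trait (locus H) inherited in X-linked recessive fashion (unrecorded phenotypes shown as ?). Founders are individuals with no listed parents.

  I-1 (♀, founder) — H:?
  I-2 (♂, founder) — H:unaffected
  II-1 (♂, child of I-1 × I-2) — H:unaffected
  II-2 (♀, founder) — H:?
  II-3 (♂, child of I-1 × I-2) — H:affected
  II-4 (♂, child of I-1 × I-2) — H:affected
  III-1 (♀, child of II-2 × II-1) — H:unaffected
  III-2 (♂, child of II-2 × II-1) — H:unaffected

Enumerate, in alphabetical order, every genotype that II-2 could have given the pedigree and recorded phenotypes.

II-2 ∈ {X^HX^H, X^HX^h}

H/I-1 ? ·: X^HX^h
H/I-2 un ·: X^HY
H/II-1 un I-1×I-2: X^HY
H/II-2 ? ·: X^HX^H|X^HX^h
H/II-3 aff I-1×I-2: X^hY
H/II-4 aff I-1×I-2: X^hY
H/III-1 un II-2×II-1: X^HX^H|X^HX^h
H/III-2 un II-2×II-1: X^HY
⇒ H over [I-1,I-2,II-1,II-2,II-3,II-4,III-1,III-2]: 3 consistent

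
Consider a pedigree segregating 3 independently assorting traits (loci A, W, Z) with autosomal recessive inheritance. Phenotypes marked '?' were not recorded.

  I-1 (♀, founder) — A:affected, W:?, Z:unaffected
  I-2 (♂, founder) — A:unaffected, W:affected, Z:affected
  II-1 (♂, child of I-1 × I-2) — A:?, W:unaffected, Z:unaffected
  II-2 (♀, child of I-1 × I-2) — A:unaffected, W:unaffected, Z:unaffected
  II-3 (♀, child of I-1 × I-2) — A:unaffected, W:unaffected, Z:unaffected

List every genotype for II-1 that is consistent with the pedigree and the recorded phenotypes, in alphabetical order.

A/I-1 aff ·: aa
A/I-2 un ·: AA|Aa
A/II-1 ? I-1×I-2: Aa|aa
A/II-2 un I-1×I-2: Aa
A/II-3 un I-1×I-2: Aa
⇒ A over [I-1,I-2,II-1,II-2,II-3]: 3 consistent
W/I-1 ? ·: WW|Ww
W/I-2 aff ·: ww
W/II-1 un I-1×I-2: Ww
W/II-2 un I-1×I-2: Ww
W/II-3 un I-1×I-2: Ww
⇒ W over [I-1,I-2,II-1,II-2,II-3]: 2 consistent
Z/I-1 un ·: ZZ|Zz
Z/I-2 aff ·: zz
Z/II-1 un I-1×I-2: Zz
Z/II-2 un I-1×I-2: Zz
Z/II-3 un I-1×I-2: Zz
⇒ Z over [I-1,I-2,II-1,II-2,II-3]: 2 consistent

II-1 ∈ {Aa Ww Zz, aa Ww Zz}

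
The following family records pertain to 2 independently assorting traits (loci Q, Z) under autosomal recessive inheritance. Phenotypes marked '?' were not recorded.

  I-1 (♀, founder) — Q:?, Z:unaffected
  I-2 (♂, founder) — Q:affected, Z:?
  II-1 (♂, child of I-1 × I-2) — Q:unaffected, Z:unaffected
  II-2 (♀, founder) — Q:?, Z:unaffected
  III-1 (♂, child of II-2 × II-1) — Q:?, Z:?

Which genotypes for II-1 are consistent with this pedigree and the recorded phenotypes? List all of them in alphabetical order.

II-1 ∈ {Qq ZZ, Qq Zz}

Q/I-1 ? ·: QQ|Qq
Q/I-2 aff ·: qq
Q/II-1 un I-1×I-2: Qq
Q/II-2 ? ·: QQ|Qq|qq
Q/III-1 ? II-2×II-1: QQ|Qq|qq
⇒ Q over [I-1,I-2,II-1,II-2,III-1]: 14 consistent
Z/I-1 un ·: ZZ|Zz
Z/I-2 ? ·: ZZ|Zz|zz
Z/II-1 un I-1×I-2: ZZ|Zz
Z/II-2 un ·: ZZ|Zz
Z/III-1 ? II-2×II-1: ZZ|Zz|zz
⇒ Z over [I-1,I-2,II-1,II-2,III-1]: 37 consistent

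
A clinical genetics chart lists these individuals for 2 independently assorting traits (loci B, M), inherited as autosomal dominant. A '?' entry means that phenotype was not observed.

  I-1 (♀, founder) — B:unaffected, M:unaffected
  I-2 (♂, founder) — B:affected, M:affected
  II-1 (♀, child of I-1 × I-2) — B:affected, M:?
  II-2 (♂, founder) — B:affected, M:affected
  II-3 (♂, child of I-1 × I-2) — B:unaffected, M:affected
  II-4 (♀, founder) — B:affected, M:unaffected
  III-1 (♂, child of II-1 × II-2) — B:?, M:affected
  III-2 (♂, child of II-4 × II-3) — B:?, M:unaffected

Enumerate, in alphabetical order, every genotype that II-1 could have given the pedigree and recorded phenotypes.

B/I-1 un ·: bb
B/I-2 aff ·: Bb
B/II-1 aff I-1×I-2: Bb
B/II-2 aff ·: Bb|BB
B/II-3 un I-1×I-2: bb
B/II-4 aff ·: Bb|BB
B/III-1 ? II-1×II-2: bb|Bb|BB
B/III-2 ? II-4×II-3: bb|Bb
⇒ B over [I-1,I-2,II-1,II-2,II-3,II-4,III-1,III-2]: 15 consistent
M/I-1 un ·: mm
M/I-2 aff ·: Mm|MM
M/II-1 ? I-1×I-2: mm|Mm
M/II-2 aff ·: Mm|MM
M/II-3 aff I-1×I-2: Mm
M/II-4 un ·: mm
M/III-1 aff II-1×II-2: Mm|MM
M/III-2 un II-4×II-3: mm
⇒ M over [I-1,I-2,II-1,II-2,II-3,II-4,III-1,III-2]: 10 consistent

II-1 ∈ {Bb Mm, Bb mm}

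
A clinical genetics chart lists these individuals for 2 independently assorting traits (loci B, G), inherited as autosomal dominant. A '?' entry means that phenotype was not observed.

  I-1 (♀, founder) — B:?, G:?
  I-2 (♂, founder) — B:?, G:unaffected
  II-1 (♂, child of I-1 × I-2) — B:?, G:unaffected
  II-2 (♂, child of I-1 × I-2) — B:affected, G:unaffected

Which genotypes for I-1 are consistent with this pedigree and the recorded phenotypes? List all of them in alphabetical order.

I-1 ∈ {BB Gg, BB gg, Bb Gg, Bb gg, bb Gg, bb gg}

B/I-1 ? ·: bb|Bb|BB
B/I-2 ? ·: bb|Bb|BB
B/II-1 ? I-1×I-2: bb|Bb|BB
B/II-2 aff I-1×I-2: Bb|BB
⇒ B over [I-1,I-2,II-1,II-2]: 21 consistent
G/I-1 ? ·: gg|Gg
G/I-2 un ·: gg
G/II-1 un I-1×I-2: gg
G/II-2 un I-1×I-2: gg
⇒ G over [I-1,I-2,II-1,II-2]: 2 consistent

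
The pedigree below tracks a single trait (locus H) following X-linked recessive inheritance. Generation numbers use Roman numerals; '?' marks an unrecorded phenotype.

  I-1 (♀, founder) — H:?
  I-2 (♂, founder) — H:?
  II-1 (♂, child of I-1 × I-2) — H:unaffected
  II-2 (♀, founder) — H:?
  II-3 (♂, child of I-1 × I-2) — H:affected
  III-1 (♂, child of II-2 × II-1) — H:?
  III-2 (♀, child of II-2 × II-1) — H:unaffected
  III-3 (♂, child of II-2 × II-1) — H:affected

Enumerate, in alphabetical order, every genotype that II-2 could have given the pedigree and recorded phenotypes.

II-2 ∈ {X^HX^h, X^hX^h}

H/I-1 ? ·: X^HX^h
H/I-2 ? ·: X^HY|X^hY
H/II-1 un I-1×I-2: X^HY
H/II-2 ? ·: X^HX^h|X^hX^h
H/II-3 aff I-1×I-2: X^hY
H/III-1 ? II-2×II-1: X^HY|X^hY
H/III-2 un II-2×II-1: X^HX^H|X^HX^h
H/III-3 aff II-2×II-1: X^hY
⇒ H over [I-1,I-2,II-1,II-2,II-3,III-1,III-2,III-3]: 10 consistent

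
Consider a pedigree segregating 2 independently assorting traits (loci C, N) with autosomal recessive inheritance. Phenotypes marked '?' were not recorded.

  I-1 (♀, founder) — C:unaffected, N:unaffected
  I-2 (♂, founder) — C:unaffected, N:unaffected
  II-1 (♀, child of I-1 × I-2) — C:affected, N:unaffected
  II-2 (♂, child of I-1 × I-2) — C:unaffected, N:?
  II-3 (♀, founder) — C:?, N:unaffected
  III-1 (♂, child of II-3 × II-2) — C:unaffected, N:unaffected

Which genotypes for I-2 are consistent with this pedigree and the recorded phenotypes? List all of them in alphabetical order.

C/I-1 un ·: Cc
C/I-2 un ·: Cc
C/II-1 aff I-1×I-2: cc
C/II-2 un I-1×I-2: CC|Cc
C/II-3 ? ·: CC|Cc|cc
C/III-1 un II-3×II-2: CC|Cc
⇒ C over [I-1,I-2,II-1,II-2,II-3,III-1]: 9 consistent
N/I-1 un ·: NN|Nn
N/I-2 un ·: NN|Nn
N/II-1 un I-1×I-2: NN|Nn
N/II-2 ? I-1×I-2: NN|Nn|nn
N/II-3 un ·: NN|Nn
N/III-1 un II-3×II-2: NN|Nn
⇒ N over [I-1,I-2,II-1,II-2,II-3,III-1]: 49 consistent

I-2 ∈ {Cc NN, Cc Nn}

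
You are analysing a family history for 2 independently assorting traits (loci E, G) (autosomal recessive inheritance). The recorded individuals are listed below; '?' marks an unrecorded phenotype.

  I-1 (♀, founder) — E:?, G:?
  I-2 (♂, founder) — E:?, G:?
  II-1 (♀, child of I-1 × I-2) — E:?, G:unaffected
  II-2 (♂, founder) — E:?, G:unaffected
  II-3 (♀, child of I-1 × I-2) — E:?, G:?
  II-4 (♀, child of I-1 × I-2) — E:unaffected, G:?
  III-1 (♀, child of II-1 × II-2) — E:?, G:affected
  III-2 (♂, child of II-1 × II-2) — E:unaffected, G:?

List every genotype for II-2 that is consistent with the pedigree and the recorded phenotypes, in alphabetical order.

E/I-1 ? ·: EE|Ee|ee
E/I-2 ? ·: EE|Ee|ee
E/II-1 ? I-1×I-2: EE|Ee|ee
E/II-2 ? ·: EE|Ee|ee
E/II-3 ? I-1×I-2: EE|Ee|ee
E/II-4 un I-1×I-2: EE|Ee
E/III-1 ? II-1×II-2: EE|Ee|ee
E/III-2 un II-1×II-2: EE|Ee
⇒ E over [I-1,I-2,II-1,II-2,II-3,II-4,III-1,III-2]: 360 consistent
G/I-1 ? ·: GG|Gg|gg
G/I-2 ? ·: GG|Gg|gg
G/II-1 un I-1×I-2: Gg
G/II-2 un ·: Gg
G/II-3 ? I-1×I-2: GG|Gg|gg
G/II-4 ? I-1×I-2: GG|Gg|gg
G/III-1 aff II-1×II-2: gg
G/III-2 ? II-1×II-2: GG|Gg|gg
⇒ G over [I-1,I-2,II-1,II-2,II-3,II-4,III-1,III-2]: 81 consistent

II-2 ∈ {EE Gg, Ee Gg, ee Gg}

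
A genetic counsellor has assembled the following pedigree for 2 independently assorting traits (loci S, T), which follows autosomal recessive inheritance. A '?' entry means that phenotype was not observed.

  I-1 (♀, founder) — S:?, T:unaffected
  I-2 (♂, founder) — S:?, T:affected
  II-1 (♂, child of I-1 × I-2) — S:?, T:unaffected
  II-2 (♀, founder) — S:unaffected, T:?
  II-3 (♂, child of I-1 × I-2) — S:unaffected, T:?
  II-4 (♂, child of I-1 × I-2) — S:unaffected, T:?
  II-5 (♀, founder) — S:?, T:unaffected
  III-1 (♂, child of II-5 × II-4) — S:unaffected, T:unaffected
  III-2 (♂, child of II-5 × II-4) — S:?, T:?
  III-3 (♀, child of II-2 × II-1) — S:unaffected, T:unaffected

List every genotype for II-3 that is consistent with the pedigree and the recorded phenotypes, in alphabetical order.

II-3 ∈ {SS Tt, SS tt, Ss Tt, Ss tt}

S/I-1 ? ·: SS|Ss|ss
S/I-2 ? ·: SS|Ss|ss
S/II-1 ? I-1×I-2: SS|Ss|ss
S/II-2 un ·: SS|Ss
S/II-3 un I-1×I-2: SS|Ss
S/II-4 un I-1×I-2: SS|Ss
S/II-5 ? ·: SS|Ss|ss
S/III-1 un II-5×II-4: SS|Ss
S/III-2 ? II-5×II-4: SS|Ss|ss
S/III-3 un II-2×II-1: SS|Ss
⇒ S over [I-1,I-2,II-1,II-2,II-3,II-4,II-5,III-1,III-2,III-3]: 1086 consistent
T/I-1 un ·: TT|Tt
T/I-2 aff ·: tt
T/II-1 un I-1×I-2: Tt
T/II-2 ? ·: TT|Tt|tt
T/II-3 ? I-1×I-2: Tt|tt
T/II-4 ? I-1×I-2: Tt|tt
T/II-5 un ·: TT|Tt
T/III-1 un II-5×II-4: TT|Tt
T/III-2 ? II-5×II-4: TT|Tt|tt
T/III-3 un II-2×II-1: TT|Tt
⇒ T over [I-1,I-2,II-1,II-2,II-3,II-4,II-5,III-1,III-2,III-3]: 180 consistent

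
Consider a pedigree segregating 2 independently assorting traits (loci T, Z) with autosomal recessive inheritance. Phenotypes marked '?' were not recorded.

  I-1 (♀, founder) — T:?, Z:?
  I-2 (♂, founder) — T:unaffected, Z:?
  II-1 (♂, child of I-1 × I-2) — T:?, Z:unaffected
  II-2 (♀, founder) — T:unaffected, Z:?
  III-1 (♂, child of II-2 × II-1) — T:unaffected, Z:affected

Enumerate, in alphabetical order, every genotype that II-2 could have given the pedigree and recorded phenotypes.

T/I-1 ? ·: TT|Tt|tt
T/I-2 un ·: TT|Tt
T/II-1 ? I-1×I-2: TT|Tt|tt
T/II-2 un ·: TT|Tt
T/III-1 un II-2×II-1: TT|Tt
⇒ T over [I-1,I-2,II-1,II-2,III-1]: 36 consistent
Z/I-1 ? ·: ZZ|Zz|zz
Z/I-2 ? ·: ZZ|Zz|zz
Z/II-1 un I-1×I-2: Zz
Z/II-2 ? ·: Zz|zz
Z/III-1 aff II-2×II-1: zz
⇒ Z over [I-1,I-2,II-1,II-2,III-1]: 14 consistent

II-2 ∈ {TT Zz, TT zz, Tt Zz, Tt zz}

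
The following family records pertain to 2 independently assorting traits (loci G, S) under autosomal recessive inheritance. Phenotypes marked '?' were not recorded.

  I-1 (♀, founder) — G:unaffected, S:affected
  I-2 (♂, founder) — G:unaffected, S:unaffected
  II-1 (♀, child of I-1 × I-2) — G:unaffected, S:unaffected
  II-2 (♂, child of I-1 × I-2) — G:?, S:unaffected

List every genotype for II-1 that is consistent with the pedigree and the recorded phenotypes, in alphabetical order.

II-1 ∈ {GG Ss, Gg Ss}

G/I-1 un ·: GG|Gg
G/I-2 un ·: GG|Gg
G/II-1 un I-1×I-2: GG|Gg
G/II-2 ? I-1×I-2: GG|Gg|gg
⇒ G over [I-1,I-2,II-1,II-2]: 15 consistent
S/I-1 aff ·: ss
S/I-2 un ·: SS|Ss
S/II-1 un I-1×I-2: Ss
S/II-2 un I-1×I-2: Ss
⇒ S over [I-1,I-2,II-1,II-2]: 2 consistent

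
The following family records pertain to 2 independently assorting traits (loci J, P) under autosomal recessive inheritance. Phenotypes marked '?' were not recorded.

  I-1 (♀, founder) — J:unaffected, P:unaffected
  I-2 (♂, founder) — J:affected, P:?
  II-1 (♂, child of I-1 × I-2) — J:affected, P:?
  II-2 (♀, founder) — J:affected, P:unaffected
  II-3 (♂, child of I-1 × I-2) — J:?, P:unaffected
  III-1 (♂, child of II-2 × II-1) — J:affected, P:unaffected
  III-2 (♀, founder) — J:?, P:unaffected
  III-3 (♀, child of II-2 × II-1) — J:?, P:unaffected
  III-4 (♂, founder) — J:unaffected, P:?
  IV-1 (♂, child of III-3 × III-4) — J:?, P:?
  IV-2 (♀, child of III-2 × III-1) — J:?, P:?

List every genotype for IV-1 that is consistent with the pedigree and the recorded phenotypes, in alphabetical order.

J/I-1 un ·: Jj
J/I-2 aff ·: jj
J/II-1 aff I-1×I-2: jj
J/II-2 aff ·: jj
J/II-3 ? I-1×I-2: Jj|jj
J/III-1 aff II-2×II-1: jj
J/III-2 ? ·: JJ|Jj|jj
J/III-3 ? II-2×II-1: jj
J/III-4 un ·: JJ|Jj
J/IV-1 ? III-3×III-4: Jj|jj
J/IV-2 ? III-2×III-1: Jj|jj
⇒ J over [I-1,I-2,II-1,II-2,II-3,III-1,III-2,III-3,III-4,IV-1,IV-2]: 24 consistent
P/I-1 un ·: PP|Pp
P/I-2 ? ·: PP|Pp|pp
P/II-1 ? I-1×I-2: PP|Pp|pp
P/II-2 un ·: PP|Pp
P/II-3 un I-1×I-2: PP|Pp
P/III-1 un II-2×II-1: PP|Pp
P/III-2 un ·: PP|Pp
P/III-3 un II-2×II-1: PP|Pp
P/III-4 ? ·: PP|Pp|pp
P/IV-1 ? III-3×III-4: PP|Pp|pp
P/IV-2 ? III-2×III-1: PP|Pp|pp
⇒ P over [I-1,I-2,II-1,II-2,II-3,III-1,III-2,III-3,III-4,IV-1,IV-2]: 2318 consistent

IV-1 ∈ {Jj PP, Jj Pp, Jj pp, jj PP, jj Pp, jj pp}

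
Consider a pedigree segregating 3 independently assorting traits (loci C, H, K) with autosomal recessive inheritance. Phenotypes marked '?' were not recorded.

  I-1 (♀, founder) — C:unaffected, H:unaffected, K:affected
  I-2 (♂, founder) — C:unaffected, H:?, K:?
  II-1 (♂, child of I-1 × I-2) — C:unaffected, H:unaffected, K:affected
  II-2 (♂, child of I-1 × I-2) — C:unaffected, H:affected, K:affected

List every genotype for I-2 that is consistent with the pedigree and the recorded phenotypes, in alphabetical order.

C/I-1 un ·: CC|Cc
C/I-2 un ·: CC|Cc
C/II-1 un I-1×I-2: CC|Cc
C/II-2 un I-1×I-2: CC|Cc
⇒ C over [I-1,I-2,II-1,II-2]: 13 consistent
H/I-1 un ·: Hh
H/I-2 ? ·: Hh|hh
H/II-1 un I-1×I-2: HH|Hh
H/II-2 aff I-1×I-2: hh
⇒ H over [I-1,I-2,II-1,II-2]: 3 consistent
K/I-1 aff ·: kk
K/I-2 ? ·: Kk|kk
K/II-1 aff I-1×I-2: kk
K/II-2 aff I-1×I-2: kk
⇒ K over [I-1,I-2,II-1,II-2]: 2 consistent

I-2 ∈ {CC Hh Kk, CC Hh kk, CC hh Kk, CC hh kk, Cc Hh Kk, Cc Hh kk, Cc hh Kk, Cc hh kk}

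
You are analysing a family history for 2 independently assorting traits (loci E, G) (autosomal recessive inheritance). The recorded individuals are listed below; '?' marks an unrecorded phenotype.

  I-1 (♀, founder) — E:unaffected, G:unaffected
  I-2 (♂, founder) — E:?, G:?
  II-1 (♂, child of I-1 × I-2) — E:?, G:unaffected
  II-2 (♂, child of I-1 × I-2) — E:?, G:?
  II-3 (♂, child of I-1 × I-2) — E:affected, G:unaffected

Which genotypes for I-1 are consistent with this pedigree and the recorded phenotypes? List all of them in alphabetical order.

E/I-1 un ·: Ee
E/I-2 ? ·: Ee|ee
E/II-1 ? I-1×I-2: EE|Ee|ee
E/II-2 ? I-1×I-2: EE|Ee|ee
E/II-3 aff I-1×I-2: ee
⇒ E over [I-1,I-2,II-1,II-2,II-3]: 13 consistent
G/I-1 un ·: GG|Gg
G/I-2 ? ·: GG|Gg|gg
G/II-1 un I-1×I-2: GG|Gg
G/II-2 ? I-1×I-2: GG|Gg|gg
G/II-3 un I-1×I-2: GG|Gg
⇒ G over [I-1,I-2,II-1,II-2,II-3]: 32 consistent

I-1 ∈ {Ee GG, Ee Gg}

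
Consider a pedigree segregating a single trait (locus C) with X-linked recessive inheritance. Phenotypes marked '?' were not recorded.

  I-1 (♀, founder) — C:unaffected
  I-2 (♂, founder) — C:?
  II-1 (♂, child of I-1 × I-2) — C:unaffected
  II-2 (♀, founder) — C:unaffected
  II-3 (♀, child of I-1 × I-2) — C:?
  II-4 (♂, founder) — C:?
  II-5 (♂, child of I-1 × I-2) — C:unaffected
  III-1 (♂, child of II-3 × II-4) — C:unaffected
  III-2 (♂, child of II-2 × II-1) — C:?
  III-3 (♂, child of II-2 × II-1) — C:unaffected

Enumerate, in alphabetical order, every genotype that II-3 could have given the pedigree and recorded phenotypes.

C/I-1 un ·: X^CX^C|X^CX^c
C/I-2 ? ·: X^CY|X^cY
C/II-1 un I-1×I-2: X^CY
C/II-2 un ·: X^CX^C|X^CX^c
C/II-3 ? I-1×I-2: X^CX^C|X^CX^c
C/II-4 ? ·: X^CY|X^cY
C/II-5 un I-1×I-2: X^CY
C/III-1 un II-3×II-4: X^CY
C/III-2 ? II-2×II-1: X^CY|X^cY
C/III-3 un II-2×II-1: X^CY
⇒ C over [I-1,I-2,II-1,II-2,II-3,II-4,II-5,III-1,III-2,III-3]: 30 consistent

II-3 ∈ {X^CX^C, X^CX^c}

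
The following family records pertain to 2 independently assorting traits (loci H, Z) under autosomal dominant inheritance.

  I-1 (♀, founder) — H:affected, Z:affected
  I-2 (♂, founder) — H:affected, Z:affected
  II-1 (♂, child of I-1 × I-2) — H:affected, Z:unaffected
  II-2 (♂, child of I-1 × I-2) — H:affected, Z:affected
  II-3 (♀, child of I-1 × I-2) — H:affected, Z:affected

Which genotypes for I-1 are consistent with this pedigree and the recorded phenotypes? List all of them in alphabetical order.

H/I-1 aff ·: Hh|HH
H/I-2 aff ·: Hh|HH
H/II-1 aff I-1×I-2: Hh|HH
H/II-2 aff I-1×I-2: Hh|HH
H/II-3 aff I-1×I-2: Hh|HH
⇒ H over [I-1,I-2,II-1,II-2,II-3]: 25 consistent
Z/I-1 aff ·: Zz
Z/I-2 aff ·: Zz
Z/II-1 un I-1×I-2: zz
Z/II-2 aff I-1×I-2: Zz|ZZ
Z/II-3 aff I-1×I-2: Zz|ZZ
⇒ Z over [I-1,I-2,II-1,II-2,II-3]: 4 consistent

I-1 ∈ {HH Zz, Hh Zz}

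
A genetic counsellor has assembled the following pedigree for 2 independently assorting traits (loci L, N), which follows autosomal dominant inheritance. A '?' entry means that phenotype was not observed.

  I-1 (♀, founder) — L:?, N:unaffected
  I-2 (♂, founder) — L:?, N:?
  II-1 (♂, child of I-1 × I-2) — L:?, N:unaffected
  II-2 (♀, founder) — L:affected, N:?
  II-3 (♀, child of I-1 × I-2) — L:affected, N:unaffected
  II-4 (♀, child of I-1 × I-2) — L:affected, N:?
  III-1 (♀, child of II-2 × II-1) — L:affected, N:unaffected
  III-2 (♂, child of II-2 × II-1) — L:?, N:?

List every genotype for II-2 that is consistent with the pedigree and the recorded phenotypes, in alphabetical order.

II-2 ∈ {LL Nn, LL nn, Ll Nn, Ll nn}

L/I-1 ? ·: ll|Ll|LL
L/I-2 ? ·: ll|Ll|LL
L/II-1 ? I-1×I-2: ll|Ll|LL
L/II-2 aff ·: Ll|LL
L/II-3 aff I-1×I-2: Ll|LL
L/II-4 aff I-1×I-2: Ll|LL
L/III-1 aff II-2×II-1: Ll|LL
L/III-2 ? II-2×II-1: ll|Ll|LL
⇒ L over [I-1,I-2,II-1,II-2,II-3,II-4,III-1,III-2]: 243 consistent
N/I-1 un ·: nn
N/I-2 ? ·: nn|Nn
N/II-1 un I-1×I-2: nn
N/II-2 ? ·: nn|Nn
N/II-3 un I-1×I-2: nn
N/II-4 ? I-1×I-2: nn|Nn
N/III-1 un II-2×II-1: nn
N/III-2 ? II-2×II-1: nn|Nn
⇒ N over [I-1,I-2,II-1,II-2,II-3,II-4,III-1,III-2]: 9 consistent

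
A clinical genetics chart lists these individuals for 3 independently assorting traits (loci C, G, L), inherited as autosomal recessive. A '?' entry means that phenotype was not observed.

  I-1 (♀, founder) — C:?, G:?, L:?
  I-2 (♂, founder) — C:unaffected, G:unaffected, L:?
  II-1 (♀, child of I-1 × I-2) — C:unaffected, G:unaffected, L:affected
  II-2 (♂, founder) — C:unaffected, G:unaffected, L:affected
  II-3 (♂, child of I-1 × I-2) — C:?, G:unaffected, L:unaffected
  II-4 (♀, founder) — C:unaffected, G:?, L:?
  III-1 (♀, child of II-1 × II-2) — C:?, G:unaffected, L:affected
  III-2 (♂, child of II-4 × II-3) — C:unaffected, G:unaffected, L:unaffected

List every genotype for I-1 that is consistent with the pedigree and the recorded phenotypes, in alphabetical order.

C/I-1 ? ·: CC|Cc|cc
C/I-2 un ·: CC|Cc
C/II-1 un I-1×I-2: CC|Cc
C/II-2 un ·: CC|Cc
C/II-3 ? I-1×I-2: CC|Cc|cc
C/II-4 un ·: CC|Cc
C/III-1 ? II-1×II-2: CC|Cc|cc
C/III-2 un II-4×II-3: CC|Cc
⇒ C over [I-1,I-2,II-1,II-2,II-3,II-4,III-1,III-2]: 243 consistent
G/I-1 ? ·: GG|Gg|gg
G/I-2 un ·: GG|Gg
G/II-1 un I-1×I-2: GG|Gg
G/II-2 un ·: GG|Gg
G/II-3 un I-1×I-2: GG|Gg
G/II-4 ? ·: GG|Gg|gg
G/III-1 un II-1×II-2: GG|Gg
G/III-2 un II-4×II-3: GG|Gg
⇒ G over [I-1,I-2,II-1,II-2,II-3,II-4,III-1,III-2]: 241 consistent
L/I-1 ? ·: Ll|ll
L/I-2 ? ·: Ll|ll
L/II-1 aff I-1×I-2: ll
L/II-2 aff ·: ll
L/II-3 un I-1×I-2: LL|Ll
L/II-4 ? ·: LL|Ll|ll
L/III-1 aff II-1×II-2: ll
L/III-2 un II-4×II-3: LL|Ll
⇒ L over [I-1,I-2,II-1,II-2,II-3,II-4,III-1,III-2]: 19 consistent

I-1 ∈ {CC GG Ll, CC GG ll, CC Gg Ll, CC Gg ll, CC gg Ll, CC gg ll, Cc GG Ll, Cc GG ll, Cc Gg Ll, Cc Gg ll, Cc gg Ll, Cc gg ll, cc GG Ll, cc GG ll, cc Gg Ll, cc Gg ll, cc gg Ll, cc gg ll}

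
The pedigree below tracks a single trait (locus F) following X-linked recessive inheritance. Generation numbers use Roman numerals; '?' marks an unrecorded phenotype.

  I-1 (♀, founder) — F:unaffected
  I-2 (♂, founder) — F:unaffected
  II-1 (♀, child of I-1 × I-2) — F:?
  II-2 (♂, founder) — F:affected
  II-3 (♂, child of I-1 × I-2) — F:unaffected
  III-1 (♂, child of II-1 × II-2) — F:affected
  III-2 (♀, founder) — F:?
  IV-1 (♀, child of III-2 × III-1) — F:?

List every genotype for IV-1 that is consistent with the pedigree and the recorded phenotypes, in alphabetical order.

IV-1 ∈ {X^FX^f, X^fX^f}

F/I-1 un ·: X^FX^f
F/I-2 un ·: X^FY
F/II-1 ? I-1×I-2: X^FX^f
F/II-2 aff ·: X^fY
F/II-3 un I-1×I-2: X^FY
F/III-1 aff II-1×II-2: X^fY
F/III-2 ? ·: X^FX^F|X^FX^f|X^fX^f
F/IV-1 ? III-2×III-1: X^FX^f|X^fX^f
⇒ F over [I-1,I-2,II-1,II-2,II-3,III-1,III-2,IV-1]: 4 consistent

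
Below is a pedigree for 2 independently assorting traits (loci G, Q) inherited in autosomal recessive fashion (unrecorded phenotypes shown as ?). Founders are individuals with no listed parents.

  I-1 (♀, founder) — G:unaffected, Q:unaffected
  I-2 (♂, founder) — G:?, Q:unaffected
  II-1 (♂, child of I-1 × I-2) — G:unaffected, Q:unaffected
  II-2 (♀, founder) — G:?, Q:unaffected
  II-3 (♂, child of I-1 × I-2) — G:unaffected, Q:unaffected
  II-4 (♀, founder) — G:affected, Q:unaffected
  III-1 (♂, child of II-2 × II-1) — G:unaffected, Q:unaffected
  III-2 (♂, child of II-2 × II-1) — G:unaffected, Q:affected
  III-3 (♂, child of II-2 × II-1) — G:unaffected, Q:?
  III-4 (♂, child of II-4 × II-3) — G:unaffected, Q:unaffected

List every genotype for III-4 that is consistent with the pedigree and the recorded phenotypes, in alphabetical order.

III-4 ∈ {Gg QQ, Gg Qq}

G/I-1 un ·: GG|Gg
G/I-2 ? ·: GG|Gg|gg
G/II-1 un I-1×I-2: GG|Gg
G/II-2 ? ·: GG|Gg|gg
G/II-3 un I-1×I-2: GG|Gg
G/II-4 aff ·: gg
G/III-1 un II-2×II-1: GG|Gg
G/III-2 un II-2×II-1: GG|Gg
G/III-3 un II-2×II-1: GG|Gg
G/III-4 un II-4×II-3: Gg
⇒ G over [I-1,I-2,II-1,II-2,II-3,II-4,III-1,III-2,III-3,III-4]: 206 consistent
Q/I-1 un ·: QQ|Qq
Q/I-2 un ·: QQ|Qq
Q/II-1 un I-1×I-2: Qq
Q/II-2 un ·: Qq
Q/II-3 un I-1×I-2: QQ|Qq
Q/II-4 un ·: QQ|Qq
Q/III-1 un II-2×II-1: QQ|Qq
Q/III-2 aff II-2×II-1: qq
Q/III-3 ? II-2×II-1: QQ|Qq|qq
Q/III-4 un II-4×II-3: QQ|Qq
⇒ Q over [I-1,I-2,II-1,II-2,II-3,II-4,III-1,III-2,III-3,III-4]: 126 consistent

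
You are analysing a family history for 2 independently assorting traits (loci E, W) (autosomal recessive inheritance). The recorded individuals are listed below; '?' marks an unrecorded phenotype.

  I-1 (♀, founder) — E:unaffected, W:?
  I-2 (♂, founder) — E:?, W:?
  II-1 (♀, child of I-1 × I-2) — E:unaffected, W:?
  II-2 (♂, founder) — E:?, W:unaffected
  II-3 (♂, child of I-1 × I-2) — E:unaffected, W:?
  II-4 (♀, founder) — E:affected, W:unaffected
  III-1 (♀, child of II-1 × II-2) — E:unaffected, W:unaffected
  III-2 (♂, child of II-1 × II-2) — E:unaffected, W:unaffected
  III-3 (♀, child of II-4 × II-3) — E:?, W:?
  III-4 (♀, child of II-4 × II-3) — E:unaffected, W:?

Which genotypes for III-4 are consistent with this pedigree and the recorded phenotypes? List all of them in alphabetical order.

III-4 ∈ {Ee WW, Ee Ww, Ee ww}

E/I-1 un ·: EE|Ee
E/I-2 ? ·: EE|Ee|ee
E/II-1 un I-1×I-2: EE|Ee
E/II-2 ? ·: EE|Ee|ee
E/II-3 un I-1×I-2: EE|Ee
E/II-4 aff ·: ee
E/III-1 un II-1×II-2: EE|Ee
E/III-2 un II-1×II-2: EE|Ee
E/III-3 ? II-4×II-3: Ee|ee
E/III-4 un II-4×II-3: Ee
⇒ E over [I-1,I-2,II-1,II-2,II-3,II-4,III-1,III-2,III-3,III-4]: 177 consistent
W/I-1 ? ·: WW|Ww|ww
W/I-2 ? ·: WW|Ww|ww
W/II-1 ? I-1×I-2: WW|Ww|ww
W/II-2 un ·: WW|Ww
W/II-3 ? I-1×I-2: WW|Ww|ww
W/II-4 un ·: WW|Ww
W/III-1 un II-1×II-2: WW|Ww
W/III-2 un II-1×II-2: WW|Ww
W/III-3 ? II-4×II-3: WW|Ww|ww
W/III-4 ? II-4×II-3: WW|Ww|ww
⇒ W over [I-1,I-2,II-1,II-2,II-3,II-4,III-1,III-2,III-3,III-4]: 1416 consistent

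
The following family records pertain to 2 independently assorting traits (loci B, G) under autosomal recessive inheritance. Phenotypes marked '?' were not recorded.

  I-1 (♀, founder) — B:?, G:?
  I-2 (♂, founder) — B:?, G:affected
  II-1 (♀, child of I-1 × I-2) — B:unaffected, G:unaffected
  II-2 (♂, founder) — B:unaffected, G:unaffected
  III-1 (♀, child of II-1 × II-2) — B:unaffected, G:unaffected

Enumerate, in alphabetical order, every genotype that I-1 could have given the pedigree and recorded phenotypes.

I-1 ∈ {BB GG, BB Gg, Bb GG, Bb Gg, bb GG, bb Gg}

B/I-1 ? ·: BB|Bb|bb
B/I-2 ? ·: BB|Bb|bb
B/II-1 un I-1×I-2: BB|Bb
B/II-2 un ·: BB|Bb
B/III-1 un II-1×II-2: BB|Bb
⇒ B over [I-1,I-2,II-1,II-2,III-1]: 40 consistent
G/I-1 ? ·: GG|Gg
G/I-2 aff ·: gg
G/II-1 un I-1×I-2: Gg
G/II-2 un ·: GG|Gg
G/III-1 un II-1×II-2: GG|Gg
⇒ G over [I-1,I-2,II-1,II-2,III-1]: 8 consistent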